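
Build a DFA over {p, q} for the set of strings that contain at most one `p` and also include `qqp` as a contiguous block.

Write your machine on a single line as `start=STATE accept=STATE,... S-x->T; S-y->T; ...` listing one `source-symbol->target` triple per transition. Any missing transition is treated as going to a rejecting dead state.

start=A; accept=I; A-p->B; A-q->C; B-p->D; B-q->E; C-p->B; C-q->F; D-p->D; D-q->G; E-p->D; E-q->H; F-p->I; F-q->F; G-p->D; G-q->J; H-p->K; H-q->H; I-p->K; I-q->I; J-p->K; J-q->J; K-p->K; K-q->K

Build one automaton per condition and run them in lockstep. One (3 states) tracks the count of `p`s, saturating at 2; the other (4 states) tracks whether and how much of `qqp` has been seen. Each combined state is a pair, one component from each; accept when both components accept.
An 11-state machine:
       p  q 
>  A   B  C 
   B   D  E 
   C   B  F 
   D   D  G 
   E   D  H 
   F   I  F 
   G   D  J 
   H   K  H 
 * I   K  I 
   J   K  J 
   K   K  K 
(> = start, * = accepting)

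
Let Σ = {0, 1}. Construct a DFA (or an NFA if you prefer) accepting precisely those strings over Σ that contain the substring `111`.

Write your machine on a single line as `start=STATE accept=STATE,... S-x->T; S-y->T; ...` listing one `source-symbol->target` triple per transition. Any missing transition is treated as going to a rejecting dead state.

start=s0; accept=s3; s0-0->s0; s0-1->s1; s1-0->s0; s1-1->s2; s2-0->s0; s2-1->s3; s3-0->s3; s3-1->s3

Track how much of `111` has been matched so far: state s0 is no progress, s3 is the absorbing accept state reached once `111` has occurred. Intermediate states record partial matches; on a mismatch, fall back to the longest reusable overlap.
With 4 states:
        0   1  
>  s0   s0  s1 
   s1   s0  s2 
   s2   s0  s3 
 * s3   s3  s3 
(> = start, * = accepting)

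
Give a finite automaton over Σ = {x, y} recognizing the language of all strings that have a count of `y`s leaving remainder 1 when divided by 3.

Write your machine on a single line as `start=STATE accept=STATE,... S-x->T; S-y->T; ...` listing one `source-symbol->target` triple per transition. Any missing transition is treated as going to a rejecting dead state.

start=q0; accept=q1; q0-x->q0; q0-y->q1; q1-x->q1; q1-y->q2; q2-x->q2; q2-y->q0

Keep the running count of `y`s modulo 3: each `y` advances along the cycle q0 → q1 → q2 → q0 while other symbols loop. Accept at q1.
        x   y  
>  q0   q0  q1 
 * q1   q1  q2 
   q2   q2  q0 
(> = start, * = accepting)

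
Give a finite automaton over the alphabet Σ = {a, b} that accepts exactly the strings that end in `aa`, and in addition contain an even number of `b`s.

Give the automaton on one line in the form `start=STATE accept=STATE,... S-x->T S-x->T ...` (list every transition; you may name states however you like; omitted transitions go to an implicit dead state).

start=s0 accept=s3 s0-a->s1 s0-b->s2 s1-a->s3 s1-b->s2 s2-a->s2 s2-b->s0 s3-a->s3 s3-b->s2

Handle the two conditions separately and then intersect. The first has 3 states tracking how much of the suffix `aa` has currently been matched; the second has 2 states tracking the count of `b`s modulo 2. A product state is a pair (one from each), accepting exactly when both do. After merging equivalent states the machine shrinks.
4 states suffice.
        a   b  
>  s0   s1  s2 
   s1   s3  s2 
   s2   s2  s0 
 * s3   s3  s2 
(> = start, * = accepting)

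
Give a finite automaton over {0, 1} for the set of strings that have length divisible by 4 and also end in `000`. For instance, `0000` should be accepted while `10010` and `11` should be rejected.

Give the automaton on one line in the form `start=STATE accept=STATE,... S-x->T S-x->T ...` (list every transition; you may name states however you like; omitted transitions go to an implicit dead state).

Run two small machines in parallel and take their product. The first has 4 states tracking the input length modulo 4; the second has 4 states tracking how much of the suffix `000` has currently been matched. A product state is a pair (one from each), accepting exactly when both do.
16 states suffice.
          0    1  
>  s0     s1   s2 
   s1     s3   s4 
   s2     s5   s4 
   s3     s6   s7 
   s4     s8   s7 
   s5     s9   s7 
   s6    s10   s0 
   s7    s11   s0 
   s8    s12   s0 
   s9    s10   s0 
 * s10   s13   s2 
   s11   s14   s2 
   s12   s13   s2 
   s13   s15   s4 
   s14   s15   s4 
   s15    s6   s7 
(> = start, * = accepting)

start=s0 accept=s10 s0-0->s1 s0-1->s2 s1-0->s3 s1-1->s4 s2-0->s5 s2-1->s4 s3-0->s6 s3-1->s7 s4-0->s8 s4-1->s7 s5-0->s9 s5-1->s7 s6-0->s10 s6-1->s0 s7-0->s11 s7-1->s0 s8-0->s12 s8-1->s0 s9-0->s10 s9-1->s0 s10-0->s13 s10-1->s2 s11-0->s14 s11-1->s2 s12-0->s13 s12-1->s2 s13-0->s15 s13-1->s4 s14-0->s15 s14-1->s4 s15-0->s6 s15-1->s7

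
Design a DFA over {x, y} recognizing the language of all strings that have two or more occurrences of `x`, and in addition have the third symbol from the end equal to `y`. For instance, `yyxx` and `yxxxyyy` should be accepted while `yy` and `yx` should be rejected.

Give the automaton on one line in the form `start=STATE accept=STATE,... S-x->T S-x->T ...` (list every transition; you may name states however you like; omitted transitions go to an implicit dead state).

start=S0 accept=S9,S11,S12,S13 S0-x->S1 S0-y->S2 S1-x->S3 S1-y->S4 S2-x->S5 S2-y->S2 S3-x->S3 S3-y->S6 S4-x->S7 S4-y->S8 S5-x->S9 S5-y->S4 S6-x->S7 S6-y->S10 S7-x->S9 S7-y->S11 S8-x->S12 S8-y->S8 S9-x->S3 S9-y->S6 S10-x->S12 S10-y->S13 S11-x->S7 S11-y->S10 S12-x->S9 S12-y->S11 S13-x->S12 S13-y->S13

Run two small machines in parallel and take their product. The first has 4 states tracking the count of `x`s, saturating at 3; the second has 15 states tracking the last 3 symbols read. A product state is a pair (one from each), accepting exactly when both do. Minimizing collapses redundant product states.
A 14-state machine:
          x    y  
>  S0     S1   S2 
   S1     S3   S4 
   S2     S5   S2 
   S3     S3   S6 
   S4     S7   S8 
   S5     S9   S4 
   S6     S7  S10 
   S7     S9  S11 
   S8    S12   S8 
 * S9     S3   S6 
   S10   S12  S13 
 * S11    S7  S10 
 * S12    S9  S11 
 * S13   S12  S13 
(> = start, * = accepting)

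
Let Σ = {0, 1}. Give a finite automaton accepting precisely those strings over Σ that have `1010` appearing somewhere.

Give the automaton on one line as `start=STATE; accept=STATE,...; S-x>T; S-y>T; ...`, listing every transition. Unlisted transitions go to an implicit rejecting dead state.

start=A; accept=E; A-0>A; A-1>B; B-0>C; B-1>B; C-0>A; C-1>D; D-0>E; D-1>B; E-0>E; E-1>E

States A..D record the length of the longest prefix of `1010` that matches the current input suffix. Reaching E means `1010` has been seen, and we stay there forever. Accept from E.
With 5 states:
       0  1 
>  A   A  B 
   B   C  B 
   C   A  D 
   D   E  B 
 * E   E  E 
(> = start, * = accepting)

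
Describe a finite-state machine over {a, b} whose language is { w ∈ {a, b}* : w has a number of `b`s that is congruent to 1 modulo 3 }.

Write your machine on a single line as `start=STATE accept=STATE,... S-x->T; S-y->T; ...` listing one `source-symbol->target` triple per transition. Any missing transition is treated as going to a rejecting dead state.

start=S0; accept=S1; S0-a->S0; S0-b->S1; S1-a->S1; S1-b->S2; S2-a->S2; S2-b->S0

Keep the running count of `b`s modulo 3: each `b` advances along the cycle S0 → S1 → S2 → S0 while other symbols loop. Accept at S1.
3 states suffice.
        a   b  
>  S0   S0  S1 
 * S1   S1  S2 
   S2   S2  S0 
(> = start, * = accepting)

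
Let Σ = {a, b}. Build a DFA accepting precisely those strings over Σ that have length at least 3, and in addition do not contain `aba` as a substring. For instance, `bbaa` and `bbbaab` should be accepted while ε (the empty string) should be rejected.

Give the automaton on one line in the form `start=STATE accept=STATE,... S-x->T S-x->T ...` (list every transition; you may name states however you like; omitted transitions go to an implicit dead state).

Build one automaton per condition and run them in lockstep. The first has 5 states tracking the input length, saturating at 4; the second has 4 states tracking partial matches of the forbidden pattern `aba`. A product state is a pair (one from each), accepting exactly when both do. Equivalent product states are then merged.
With 10 states:
        a   b  
>  q0   q1  q2 
   q1   q3  q4 
   q2   q3  q5 
   q3   q6  q7 
   q4   q8  q9 
   q5   q6  q9 
 * q6   q6  q7 
 * q7   q8  q9 
   q8   q8  q8 
 * q9   q6  q9 
(> = start, * = accepting)

start=q0 accept=q6,q7,q9 q0-a->q1 q0-b->q2 q1-a->q3 q1-b->q4 q2-a->q3 q2-b->q5 q3-a->q6 q3-b->q7 q4-a->q8 q4-b->q9 q5-a->q6 q5-b->q9 q6-a->q6 q6-b->q7 q7-a->q8 q7-b->q9 q8-a->q8 q8-b->q8 q9-a->q6 q9-b->q9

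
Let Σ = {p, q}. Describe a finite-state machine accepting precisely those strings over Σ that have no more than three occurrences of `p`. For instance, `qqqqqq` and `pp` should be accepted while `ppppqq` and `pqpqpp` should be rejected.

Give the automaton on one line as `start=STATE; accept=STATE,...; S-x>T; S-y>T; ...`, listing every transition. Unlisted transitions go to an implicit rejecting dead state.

start=A; accept=A,B,C,D; A-p>B; A-q>A; B-p>C; B-q>B; C-p>D; C-q>C; D-p>E; D-q>D; E-p>E; E-q>E

Count `p`s, saturating at 4: states A through D mean 0 through 3 `p`s seen; E means more than 3. Each `p` increments (capped at E); other symbols loop. Accept from {A, B, C, D}.
A 5-state machine:
       p  q 
>* A   B  A 
 * B   C  B 
 * C   D  C 
 * D   E  D 
   E   E  E 
(> = start, * = accepting)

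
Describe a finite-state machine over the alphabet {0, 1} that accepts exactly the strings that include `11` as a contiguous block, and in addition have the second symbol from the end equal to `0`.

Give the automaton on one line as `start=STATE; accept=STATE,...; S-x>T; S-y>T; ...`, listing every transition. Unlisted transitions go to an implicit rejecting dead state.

start=S0; accept=S4,S5; S0-0>S0; S0-1>S1; S1-0>S0; S1-1>S2; S2-0>S3; S2-1>S2; S3-0>S4; S3-1>S5; S4-0>S4; S4-1>S5; S5-0>S3; S5-1>S2

Build one automaton per condition and run them in lockstep. One (3 states) tracks whether and how much of `11` has been seen; the other (7 states) tracks the last 2 symbols read. Each combined state is a pair, one component from each; accept when both components accept. Minimizing collapses redundant product states.
With 6 states:
        0   1  
>  S0   S0  S1 
   S1   S0  S2 
   S2   S3  S2 
   S3   S4  S5 
 * S4   S4  S5 
 * S5   S3  S2 
(> = start, * = accepting)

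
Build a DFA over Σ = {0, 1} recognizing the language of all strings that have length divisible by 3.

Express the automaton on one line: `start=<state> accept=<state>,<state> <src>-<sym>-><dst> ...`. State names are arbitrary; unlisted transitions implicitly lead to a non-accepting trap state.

Only the length mod 3 matters, so use a 3-cycle: from any state, every input symbol moves to the next state, wrapping q2 back to q0. Mark q0 accepting.
With 3 states:
        0   1  
>* q0   q1  q1 
   q1   q2  q2 
   q2   q0  q0 
(> = start, * = accepting)

start=q0 accept=q0 q0-0->q1 q0-1->q1 q1-0->q2 q1-1->q2 q2-0->q0 q2-1->q0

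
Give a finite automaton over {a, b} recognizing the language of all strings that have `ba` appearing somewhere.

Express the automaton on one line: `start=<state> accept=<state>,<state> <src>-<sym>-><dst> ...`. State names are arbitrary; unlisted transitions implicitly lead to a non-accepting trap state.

States q0..q1 record the length of the longest prefix of `ba` that matches the current input suffix. Reaching q2 means `ba` has been seen, and we stay there forever. Accept from q2.
        a   b  
>  q0   q0  q1 
   q1   q2  q1 
 * q2   q2  q2 
(> = start, * = accepting)

start=q0 accept=q2 q0-a->q0 q0-b->q1 q1-a->q2 q1-b->q1 q2-a->q2 q2-b->q2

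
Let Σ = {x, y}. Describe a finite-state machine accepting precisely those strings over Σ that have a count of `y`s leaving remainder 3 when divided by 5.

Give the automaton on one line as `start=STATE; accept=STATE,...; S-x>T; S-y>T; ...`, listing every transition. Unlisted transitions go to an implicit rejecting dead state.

start=S0; accept=S3; S0-x>S0; S0-y>S1; S1-x>S1; S1-y>S2; S2-x>S2; S2-y>S3; S3-x>S3; S3-y>S4; S4-x>S4; S4-y>S0

The only thing that matters is how many `y`s have appeared, reduced mod 5. Use one state per residue: S0 for 0, …, S4 for 4. Reading `y` moves to the next residue; anything else stays put. S3 is accepting.
        x   y  
>  S0   S0  S1 
   S1   S1  S2 
   S2   S2  S3 
 * S3   S3  S4 
   S4   S4  S0 
(> = start, * = accepting)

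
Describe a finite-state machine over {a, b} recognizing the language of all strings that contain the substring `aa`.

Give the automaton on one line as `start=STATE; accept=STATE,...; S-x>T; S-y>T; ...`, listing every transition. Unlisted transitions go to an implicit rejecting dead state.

Track how much of `aa` has been matched so far: state s0 is no progress, s2 is the absorbing accept state reached once `aa` has occurred. Intermediate states record partial matches; on a mismatch, fall back to the longest reusable overlap.
A 3-state machine:
        a   b  
>  s0   s1  s0 
   s1   s2  s0 
 * s2   s2  s2 
(> = start, * = accepting)

start=s0; accept=s2; s0-a>s1; s0-b>s0; s1-a>s2; s1-b>s0; s2-a>s2; s2-b>s2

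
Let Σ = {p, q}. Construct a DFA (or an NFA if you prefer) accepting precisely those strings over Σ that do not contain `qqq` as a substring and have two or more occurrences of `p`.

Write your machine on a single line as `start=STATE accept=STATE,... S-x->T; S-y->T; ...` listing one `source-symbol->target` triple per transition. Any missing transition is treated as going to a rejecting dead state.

start=A; accept=D,G,H,K,L,N; A-p->B; A-q->C; B-p->D; B-q->E; C-p->B; C-q->F; D-p->G; D-q->H; E-p->D; E-q->I; F-p->B; F-q->J; G-p->G; G-q->K; H-p->G; H-q->L; I-p->D; I-q->M; J-p->M; J-q->J; K-p->G; K-q->N; L-p->G; L-q->O; M-p->O; M-q->M; N-p->G; N-q->P; O-p->P; O-q->O; P-p->P; P-q->P

Build one automaton per condition and run them in lockstep. One (4 states) tracks partial matches of the forbidden pattern `qqq`; the other (4 states) tracks the count of `p`s, saturating at 3. Each combined state is a pair, one component from each; accept when both components accept.
16 states suffice.
       p  q 
>  A   B  C 
   B   D  E 
   C   B  F 
 * D   G  H 
   E   D  I 
   F   B  J 
 * G   G  K 
 * H   G  L 
   I   D  M 
   J   M  J 
 * K   G  N 
 * L   G  O 
   M   O  M 
 * N   G  P 
   O   P  O 
   P   P  P 
(> = start, * = accepting)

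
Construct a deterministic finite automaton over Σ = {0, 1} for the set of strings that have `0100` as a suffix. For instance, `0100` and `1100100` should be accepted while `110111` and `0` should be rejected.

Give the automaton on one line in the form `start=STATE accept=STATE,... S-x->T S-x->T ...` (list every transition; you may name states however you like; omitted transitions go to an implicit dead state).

Let each state record the length of the longest suffix of the input read so far that is also a prefix of `0100`. S1 means the last symbol is `0`; S2 means the last 2 symbols are `01`; S3 means the last 3 symbols are `010`; S4 means the last 4 symbols are `0100`. Accept only at S4, where the string currently ends in `0100`.
With 5 states:
        0   1  
>  S0   S1  S0 
   S1   S1  S2 
   S2   S3  S0 
   S3   S4  S2 
 * S4   S1  S2 
(> = start, * = accepting)

start=S0 accept=S4 S0-0->S1 S0-1->S0 S1-0->S1 S1-1->S2 S2-0->S3 S2-1->S0 S3-0->S4 S3-1->S2 S4-0->S1 S4-1->S2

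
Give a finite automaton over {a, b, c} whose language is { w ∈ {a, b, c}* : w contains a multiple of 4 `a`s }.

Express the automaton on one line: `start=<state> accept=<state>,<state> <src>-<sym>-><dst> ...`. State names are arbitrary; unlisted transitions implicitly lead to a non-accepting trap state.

start=s0 accept=s0 s0-a->s1 s0-b->s0 s0-c->s0 s1-a->s2 s1-b->s1 s1-c->s1 s2-a->s3 s2-b->s2 s2-c->s2 s3-a->s0 s3-b->s3 s3-c->s3

Keep the running count of `a`s modulo 4: each `a` advances along the cycle s0 → s1 → s2 → s3 → s0 while other symbols loop. Accept at s0.
A 4-state machine:
        a   b   c  
>* s0   s1  s0  s0 
   s1   s2  s1  s1 
   s2   s3  s2  s2 
   s3   s0  s3  s3 
(> = start, * = accepting)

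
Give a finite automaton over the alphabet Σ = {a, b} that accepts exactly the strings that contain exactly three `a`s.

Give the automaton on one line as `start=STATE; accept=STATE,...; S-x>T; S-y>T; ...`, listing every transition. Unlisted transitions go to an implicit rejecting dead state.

start=S0; accept=S3; S0-a>S1; S0-b>S0; S1-a>S2; S1-b>S1; S2-a>S3; S2-b>S2; S3-a>S4; S3-b>S3; S4-a>S4; S4-b>S4

Count `a`s, saturating at 4: states S0 through S3 mean 0 through 3 `a`s seen; S4 means more than 3. Each `a` increments (capped at S4); other symbols loop. Accept from {S3}.
        a   b  
>  S0   S1  S0 
   S1   S2  S1 
   S2   S3  S2 
 * S3   S4  S3 
   S4   S4  S4 
(> = start, * = accepting)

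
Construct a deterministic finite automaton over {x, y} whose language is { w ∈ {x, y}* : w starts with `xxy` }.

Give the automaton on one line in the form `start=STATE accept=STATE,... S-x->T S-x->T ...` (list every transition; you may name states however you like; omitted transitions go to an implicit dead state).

start=A accept=D A-x->B A-y->E B-x->C B-y->E C-x->E C-y->D D-x->D D-y->D E-x->E E-y->E

Check the first 3 symbols one by one: A through C record how many have matched `xxy` so far; any wrong symbol goes to the dead state E. After all 3 match we enter the accepting sink D.
5 states suffice.
       x  y 
>  A   B  E 
   B   C  E 
   C   E  D 
 * D   D  D 
   E   E  E 
(> = start, * = accepting)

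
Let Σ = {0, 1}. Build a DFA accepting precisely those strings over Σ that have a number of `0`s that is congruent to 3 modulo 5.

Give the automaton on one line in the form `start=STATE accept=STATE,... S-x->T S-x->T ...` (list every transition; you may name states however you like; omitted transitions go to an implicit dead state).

Keep the running count of `0`s modulo 5: each `0` advances along the cycle s0 → s1 → s2 → s3 → s4 → s0 while other symbols loop. Accept at s3.
        0   1  
>  s0   s1  s0 
   s1   s2  s1 
   s2   s3  s2 
 * s3   s4  s3 
   s4   s0  s4 
(> = start, * = accepting)

start=s0 accept=s3 s0-0->s1 s0-1->s0 s1-0->s2 s1-1->s1 s2-0->s3 s2-1->s2 s3-0->s4 s3-1->s3 s4-0->s0 s4-1->s4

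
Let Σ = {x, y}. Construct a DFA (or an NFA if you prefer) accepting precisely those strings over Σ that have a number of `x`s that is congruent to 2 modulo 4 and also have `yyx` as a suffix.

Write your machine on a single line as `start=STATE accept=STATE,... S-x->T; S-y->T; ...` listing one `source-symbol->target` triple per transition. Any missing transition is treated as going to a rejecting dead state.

Run two small machines in parallel and take their product. The first has 4 states tracking the count of `x`s modulo 4; the second has 4 states tracking how much of the suffix `yyx` has currently been matched. A product state is a pair (one from each), accepting exactly when both do.
16 states suffice.
          x    y  
>  s0     s1   s2 
   s1     s3   s4 
   s2     s1   s5 
   s3     s6   s7 
   s4     s3   s8 
   s5     s9   s5 
   s6     s0  s10 
   s7     s6  s11 
   s8    s12   s8 
   s9     s3   s4 
   s10    s0  s13 
   s11   s14  s11 
 * s12    s6   s7 
   s13   s15  s13 
   s14    s0  s10 
   s15    s1   s2 
(> = start, * = accepting)

start=s0; accept=s12; s0-x->s1; s0-y->s2; s1-x->s3; s1-y->s4; s2-x->s1; s2-y->s5; s3-x->s6; s3-y->s7; s4-x->s3; s4-y->s8; s5-x->s9; s5-y->s5; s6-x->s0; s6-y->s10; s7-x->s6; s7-y->s11; s8-x->s12; s8-y->s8; s9-x->s3; s9-y->s4; s10-x->s0; s10-y->s13; s11-x->s14; s11-y->s11; s12-x->s6; s12-y->s7; s13-x->s15; s13-y->s13; s14-x->s0; s14-y->s10; s15-x->s1; s15-y->s2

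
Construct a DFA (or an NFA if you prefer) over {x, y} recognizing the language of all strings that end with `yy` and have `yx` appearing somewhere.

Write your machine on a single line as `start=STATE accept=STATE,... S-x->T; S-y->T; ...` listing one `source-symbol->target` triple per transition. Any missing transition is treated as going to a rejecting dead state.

start=A; accept=E; A-x->A; A-y->B; B-x->C; B-y->B; C-x->C; C-y->D; D-x->C; D-y->E; E-x->C; E-y->E

Handle the two conditions separately and then intersect. One (3 states) tracks how much of the suffix `yy` has currently been matched; the other (3 states) tracks whether and how much of `yx` has been seen. Each combined state is a pair, one component from each; accept when both components accept. Equivalent product states are then merged.
5 states suffice.
       x  y 
>  A   A  B 
   B   C  B 
   C   C  D 
   D   C  E 
 * E   C  E 
(> = start, * = accepting)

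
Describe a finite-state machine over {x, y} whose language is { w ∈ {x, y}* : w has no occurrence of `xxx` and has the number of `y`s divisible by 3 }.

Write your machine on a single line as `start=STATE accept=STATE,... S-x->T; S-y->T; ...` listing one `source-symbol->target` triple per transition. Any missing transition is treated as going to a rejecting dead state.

start=A; accept=A,B,D; A-x->B; A-y->C; B-x->D; B-y->C; C-x->E; C-y->F; D-x->G; D-y->C; E-x->H; E-y->F; F-x->I; F-y->A; G-x->G; G-y->G; H-x->G; H-y->F; I-x->J; I-y->A; J-x->G; J-y->A

Handle the two conditions separately and then intersect. The first has 4 states tracking partial matches of the forbidden pattern `xxx`; the second has 3 states tracking the count of `y`s modulo 3. A product state is a pair (one from each), accepting exactly when both do. After merging equivalent states the machine shrinks.
       x  y 
>* A   B  C 
 * B   D  C 
   C   E  F 
 * D   G  C 
   E   H  F 
   F   I  A 
   G   G  G 
   H   G  F 
   I   J  A 
   J   G  A 
(> = start, * = accepting)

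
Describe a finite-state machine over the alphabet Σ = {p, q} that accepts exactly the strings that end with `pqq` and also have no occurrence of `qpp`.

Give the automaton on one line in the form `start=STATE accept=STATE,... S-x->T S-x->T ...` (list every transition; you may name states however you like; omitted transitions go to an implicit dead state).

start=S0 accept=S5 S0-p->S1 S0-q->S2 S1-p->S1 S1-q->S3 S2-p->S4 S2-q->S2 S3-p->S4 S3-q->S5 S4-p->S6 S4-q->S3 S5-p->S4 S5-q->S2 S6-p->S6 S6-q->S6

Build one automaton per condition and run them in lockstep. The first has 4 states tracking how much of the suffix `pqq` has currently been matched; the second has 4 states tracking partial matches of the forbidden pattern `qpp`. A product state is a pair (one from each), accepting exactly when both do. Equivalent product states are then merged.
        p   q  
>  S0   S1  S2 
   S1   S1  S3 
   S2   S4  S2 
   S3   S4  S5 
   S4   S6  S3 
 * S5   S4  S2 
   S6   S6  S6 
(> = start, * = accepting)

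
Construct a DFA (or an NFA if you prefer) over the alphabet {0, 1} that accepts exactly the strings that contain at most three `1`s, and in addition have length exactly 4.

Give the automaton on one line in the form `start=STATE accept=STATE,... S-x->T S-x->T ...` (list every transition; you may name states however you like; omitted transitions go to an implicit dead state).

start=q0 accept=q10,q11,q12,q13 q0-0->q1 q0-1->q2 q1-0->q3 q1-1->q4 q2-0->q4 q2-1->q5 q3-0->q6 q3-1->q7 q4-0->q7 q4-1->q8 q5-0->q8 q5-1->q9 q6-0->q10 q6-1->q11 q7-0->q11 q7-1->q12 q8-0->q12 q8-1->q13 q9-0->q13 q9-1->q14 q10-0->q15 q10-1->q16 q11-0->q16 q11-1->q17 q12-0->q17 q12-1->q18 q13-0->q18 q13-1->q19 q14-0->q19 q14-1->q19 q15-0->q15 q15-1->q16 q16-0->q16 q16-1->q17 q17-0->q17 q17-1->q18 q18-0->q18 q18-1->q19 q19-0->q19 q19-1->q19

Run two small machines in parallel and take their product. The first has 5 states tracking the count of `1`s, saturating at 4; the second has 6 states tracking the input length, saturating at 5. A product state is a pair (one from each), accepting exactly when both do.
With 20 states:
          0    1  
>  q0     q1   q2 
   q1     q3   q4 
   q2     q4   q5 
   q3     q6   q7 
   q4     q7   q8 
   q5     q8   q9 
   q6    q10  q11 
   q7    q11  q12 
   q8    q12  q13 
   q9    q13  q14 
 * q10   q15  q16 
 * q11   q16  q17 
 * q12   q17  q18 
 * q13   q18  q19 
   q14   q19  q19 
   q15   q15  q16 
   q16   q16  q17 
   q17   q17  q18 
   q18   q18  q19 
   q19   q19  q19 
(> = start, * = accepting)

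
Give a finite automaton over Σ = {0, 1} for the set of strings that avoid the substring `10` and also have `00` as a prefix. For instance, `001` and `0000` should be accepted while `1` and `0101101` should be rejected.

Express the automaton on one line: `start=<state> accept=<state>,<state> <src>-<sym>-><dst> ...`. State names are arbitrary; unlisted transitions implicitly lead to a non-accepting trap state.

Handle the two conditions separately and then intersect. The first has 3 states tracking partial matches of the forbidden pattern `10`; the second has 4 states tracking whether the input so far still matches the prefix `00`. A product state is a pair (one from each), accepting exactly when both do. Minimizing collapses redundant product states.
       0  1 
>  A   B  C 
   B   D  C 
   C   C  C 
 * D   D  E 
 * E   C  E 
(> = start, * = accepting)

start=A accept=D,E A-0->B A-1->C B-0->D B-1->C C-0->C C-1->C D-0->D D-1->E E-0->C E-1->E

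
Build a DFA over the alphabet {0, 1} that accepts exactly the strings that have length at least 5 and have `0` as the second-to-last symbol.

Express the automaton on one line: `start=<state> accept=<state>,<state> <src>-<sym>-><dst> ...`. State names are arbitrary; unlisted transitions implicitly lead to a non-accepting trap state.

Handle the two conditions separately and then intersect. One (7 states) tracks the input length, saturating at 6; the other (7 states) tracks the last 2 symbols read. Each combined state is a pair, one component from each; accept when both components accept. Equivalent product states are then merged.
        0   1  
>  s0   s1  s1 
   s1   s2  s2 
   s2   s3  s3 
   s3   s4  s3 
   s4   s5  s6 
 * s5   s5  s6 
 * s6   s4  s3 
(> = start, * = accepting)

start=s0 accept=s5,s6 s0-0->s1 s0-1->s1 s1-0->s2 s1-1->s2 s2-0->s3 s2-1->s3 s3-0->s4 s3-1->s3 s4-0->s5 s4-1->s6 s5-0->s5 s5-1->s6 s6-0->s4 s6-1->s3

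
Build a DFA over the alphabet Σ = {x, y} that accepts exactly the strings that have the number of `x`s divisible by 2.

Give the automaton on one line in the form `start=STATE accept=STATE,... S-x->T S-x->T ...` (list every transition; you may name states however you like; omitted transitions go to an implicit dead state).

Keep the running count of `x`s modulo 2: each `x` advances along the cycle q0 → q1 → q0 while other symbols loop. Accept at q0.
2 states suffice.
        x   y  
>* q0   q1  q0 
   q1   q0  q1 
(> = start, * = accepting)

start=q0 accept=q0 q0-x->q1 q0-y->q0 q1-x->q0 q1-y->q1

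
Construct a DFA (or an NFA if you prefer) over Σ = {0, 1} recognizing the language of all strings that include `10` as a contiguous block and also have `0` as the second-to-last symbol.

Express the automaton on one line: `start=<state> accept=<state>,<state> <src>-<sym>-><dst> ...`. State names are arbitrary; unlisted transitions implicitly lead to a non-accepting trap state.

Build one automaton per condition and run them in lockstep. One (3 states) tracks whether and how much of `10` has been seen; the other (7 states) tracks the last 2 symbols read. Each combined state is a pair, one component from each; accept when both components accept.
A 10-state machine:
        0   1  
>  S0   S1  S2 
   S1   S3  S4 
   S2   S5  S6 
   S3   S3  S4 
   S4   S5  S6 
   S5   S7  S8 
   S6   S5  S6 
 * S7   S7  S8 
 * S8   S5  S9 
   S9   S5  S9 
(> = start, * = accepting)

start=S0 accept=S7,S8 S0-0->S1 S0-1->S2 S1-0->S3 S1-1->S4 S2-0->S5 S2-1->S6 S3-0->S3 S3-1->S4 S4-0->S5 S4-1->S6 S5-0->S7 S5-1->S8 S6-0->S5 S6-1->S6 S7-0->S7 S7-1->S8 S8-0->S5 S8-1->S9 S9-0->S5 S9-1->S9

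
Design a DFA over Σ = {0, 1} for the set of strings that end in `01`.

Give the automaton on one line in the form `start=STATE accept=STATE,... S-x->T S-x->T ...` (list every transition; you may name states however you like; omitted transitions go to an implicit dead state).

start=q0 accept=q2 q0-0->q1 q0-1->q0 q1-0->q1 q1-1->q2 q2-0->q1 q2-1->q0

Let each state record the length of the longest suffix of the input read so far that is also a prefix of `01`. q1 means the last symbol is `0`; q2 means the last 2 symbols are `01`. Accept only at q2, where the string currently ends in `01`.
A 3-state machine:
        0   1  
>  q0   q1  q0 
   q1   q1  q2 
 * q2   q1  q0 
(> = start, * = accepting)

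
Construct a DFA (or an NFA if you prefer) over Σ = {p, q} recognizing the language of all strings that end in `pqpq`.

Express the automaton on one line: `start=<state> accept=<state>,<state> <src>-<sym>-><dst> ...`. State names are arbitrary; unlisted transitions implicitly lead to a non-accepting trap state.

Remember how much of `pqpq` the current input suffix matches. State A means no match yet; B means the last symbol is `p`; C means the last 2 symbols are `pq`; D means the last 3 symbols are `pqp`; E means the last 4 symbols are `pqpq`. Only E accepts. On a mismatch, fall back to the longest proper suffix that is still a prefix of `pqpq`.
With 5 states:
       p  q 
>  A   B  A 
   B   B  C 
   C   D  A 
   D   B  E 
 * E   D  A 
(> = start, * = accepting)

start=A accept=E A-p->B A-q->A B-p->B B-q->C C-p->D C-q->A D-p->B D-q->E E-p->D E-q->A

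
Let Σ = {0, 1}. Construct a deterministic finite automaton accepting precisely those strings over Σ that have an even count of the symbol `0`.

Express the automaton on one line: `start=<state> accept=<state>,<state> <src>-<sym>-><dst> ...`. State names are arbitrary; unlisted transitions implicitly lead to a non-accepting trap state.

start=q0 accept=q0 q0-0->q1 q0-1->q0 q1-0->q0 q1-1->q1

The only thing that matters is how many `0`s have appeared, reduced mod 2. Use one state per residue: q0 for 0, …, q1 for 1. Reading `0` moves to the next residue; anything else stays put. q0 is accepting.
        0   1  
>* q0   q1  q0 
   q1   q0  q1 
(> = start, * = accepting)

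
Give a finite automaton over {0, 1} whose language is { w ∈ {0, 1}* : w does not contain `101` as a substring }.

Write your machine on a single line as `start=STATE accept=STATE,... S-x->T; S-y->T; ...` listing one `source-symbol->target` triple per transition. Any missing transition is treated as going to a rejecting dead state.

Track partial matches of the forbidden pattern `101`. State q3 is a dead state reached once `101` has occurred; every other state accepts. q0 means no part of `101` is currently matched.
4 states suffice.
        0   1  
>* q0   q0  q1 
 * q1   q2  q1 
 * q2   q0  q3 
   q3   q3  q3 
(> = start, * = accepting)

start=q0; accept=q0,q1,q2; q0-0->q0; q0-1->q1; q1-0->q2; q1-1->q1; q2-0->q0; q2-1->q3; q3-0->q3; q3-1->q3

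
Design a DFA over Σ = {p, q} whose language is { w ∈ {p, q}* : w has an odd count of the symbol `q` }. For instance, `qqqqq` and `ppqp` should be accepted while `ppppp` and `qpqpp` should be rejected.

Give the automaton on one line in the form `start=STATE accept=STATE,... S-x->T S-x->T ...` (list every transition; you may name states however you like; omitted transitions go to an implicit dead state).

The only thing that matters is how many `q`s have appeared, reduced mod 2. Use one state per residue: S0 for 0, …, S1 for 1. Reading `q` moves to the next residue; anything else stays put. S1 is accepting.
2 states suffice.
        p   q  
>  S0   S0  S1 
 * S1   S1  S0 
(> = start, * = accepting)

start=S0 accept=S1 S0-p->S0 S0-q->S1 S1-p->S1 S1-q->S0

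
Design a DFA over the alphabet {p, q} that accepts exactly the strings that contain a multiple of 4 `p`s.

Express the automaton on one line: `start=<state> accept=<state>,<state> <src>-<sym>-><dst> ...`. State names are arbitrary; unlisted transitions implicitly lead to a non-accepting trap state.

The only thing that matters is how many `p`s have appeared, reduced mod 4. Use one state per residue: A for 0, …, D for 3. Reading `p` moves to the next residue; anything else stays put. A is accepting.
4 states suffice.
       p  q 
>* A   B  A 
   B   C  B 
   C   D  C 
   D   A  D 
(> = start, * = accepting)

start=A accept=A A-p->B A-q->A B-p->C B-q->B C-p->D C-q->C D-p->A D-q->D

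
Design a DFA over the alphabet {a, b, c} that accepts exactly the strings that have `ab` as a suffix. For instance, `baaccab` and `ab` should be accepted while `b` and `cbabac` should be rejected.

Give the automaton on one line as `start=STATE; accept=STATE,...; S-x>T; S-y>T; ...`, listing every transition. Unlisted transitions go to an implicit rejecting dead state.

start=q0; accept=q2; q0-a>q1; q0-b>q0; q0-c>q0; q1-a>q1; q1-b>q2; q1-c>q0; q2-a>q1; q2-b>q0; q2-c>q0

Let each state record the length of the longest suffix of the input read so far that is also a prefix of `ab`. q1 means the last symbol is `a`; q2 means the last 2 symbols are `ab`. Accept only at q2, where the string currently ends in `ab`.
With 3 states:
        a   b   c  
>  q0   q1  q0  q0 
   q1   q1  q2  q0 
 * q2   q1  q0  q0 
(> = start, * = accepting)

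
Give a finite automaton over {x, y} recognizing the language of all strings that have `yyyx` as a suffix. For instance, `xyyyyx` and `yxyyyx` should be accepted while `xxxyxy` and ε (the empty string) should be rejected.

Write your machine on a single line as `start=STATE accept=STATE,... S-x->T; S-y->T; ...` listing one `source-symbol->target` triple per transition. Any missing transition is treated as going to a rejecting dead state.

Remember how much of `yyyx` the current input suffix matches. State s0 means no match yet; s1 means the last symbol is `y`; s2 means the last 2 symbols are `yy`; s3 means the last 3 symbols are `yyy`; s4 means the last 4 symbols are `yyyx`. Only s4 accepts. On a mismatch, fall back to the longest proper suffix that is still a prefix of `yyyx`.
With 5 states:
        x   y  
>  s0   s0  s1 
   s1   s0  s2 
   s2   s0  s3 
   s3   s4  s3 
 * s4   s0  s1 
(> = start, * = accepting)

start=s0; accept=s4; s0-x->s0; s0-y->s1; s1-x->s0; s1-y->s2; s2-x->s0; s2-y->s3; s3-x->s4; s3-y->s3; s4-x->s0; s4-y->s1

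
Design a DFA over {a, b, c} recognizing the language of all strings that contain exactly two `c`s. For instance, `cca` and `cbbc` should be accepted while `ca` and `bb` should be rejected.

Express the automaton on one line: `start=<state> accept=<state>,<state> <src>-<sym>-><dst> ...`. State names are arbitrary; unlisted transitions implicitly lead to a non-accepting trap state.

Only the number of `c`s matters, and only up to 3. Make a chain s0 → s1 → s2 → s3 advanced by each `c` (with s3 absorbing); every other symbol self-loops. The accepting set is {s2}.
With 4 states:
        a   b   c  
>  s0   s0  s0  s1 
   s1   s1  s1  s2 
 * s2   s2  s2  s3 
   s3   s3  s3  s3 
(> = start, * = accepting)

start=s0 accept=s2 s0-a->s0 s0-b->s0 s0-c->s1 s1-a->s1 s1-b->s1 s1-c->s2 s2-a->s2 s2-b->s2 s2-c->s3 s3-a->s3 s3-b->s3 s3-c->s3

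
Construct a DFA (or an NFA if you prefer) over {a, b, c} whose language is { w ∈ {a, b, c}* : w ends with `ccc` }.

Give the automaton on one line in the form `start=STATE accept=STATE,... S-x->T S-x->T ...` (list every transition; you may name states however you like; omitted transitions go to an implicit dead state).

Remember how much of `ccc` the current input suffix matches. State S0 means no match yet; S1 means the last symbol is `c`; S2 means the last 2 symbols are `cc`; S3 means the last 3 symbols are `ccc`. Only S3 accepts. On a mismatch, fall back to the longest proper suffix that is still a prefix of `ccc`.
4 states suffice.
        a   b   c  
>  S0   S0  S0  S1 
   S1   S0  S0  S2 
   S2   S0  S0  S3 
 * S3   S0  S0  S3 
(> = start, * = accepting)

start=S0 accept=S3 S0-a->S0 S0-b->S0 S0-c->S1 S1-a->S0 S1-b->S0 S1-c->S2 S2-a->S0 S2-b->S0 S2-c->S3 S3-a->S0 S3-b->S0 S3-c->S3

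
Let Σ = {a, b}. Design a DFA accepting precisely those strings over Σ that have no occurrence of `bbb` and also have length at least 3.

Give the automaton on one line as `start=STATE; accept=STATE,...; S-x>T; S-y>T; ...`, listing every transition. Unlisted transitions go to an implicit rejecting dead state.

start=q0; accept=q6,q7,q8; q0-a>q1; q0-b>q2; q1-a>q3; q1-b>q4; q2-a>q3; q2-b>q5; q3-a>q6; q3-b>q7; q4-a>q6; q4-b>q8; q5-a>q6; q5-b>q9; q6-a>q6; q6-b>q7; q7-a>q6; q7-b>q8; q8-a>q6; q8-b>q9; q9-a>q9; q9-b>q9

Run two small machines in parallel and take their product. One (4 states) tracks partial matches of the forbidden pattern `bbb`; the other (5 states) tracks the input length, saturating at 4. Each combined state is a pair, one component from each; accept when both components accept. After merging equivalent states the machine shrinks.
With 10 states:
        a   b  
>  q0   q1  q2 
   q1   q3  q4 
   q2   q3  q5 
   q3   q6  q7 
   q4   q6  q8 
   q5   q6  q9 
 * q6   q6  q7 
 * q7   q6  q8 
 * q8   q6  q9 
   q9   q9  q9 
(> = start, * = accepting)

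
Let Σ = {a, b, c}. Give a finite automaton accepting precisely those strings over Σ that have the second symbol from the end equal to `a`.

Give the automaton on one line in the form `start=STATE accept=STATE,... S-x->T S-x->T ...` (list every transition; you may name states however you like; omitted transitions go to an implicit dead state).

start=q0 accept=q4,q5,q6 q0-a->q1 q0-b->q2 q0-c->q3 q1-a->q4 q1-b->q5 q1-c->q6 q2-a->q7 q2-b->q8 q2-c->q9 q3-a->q10 q3-b->q11 q3-c->q12 q4-a->q4 q4-b->q5 q4-c->q6 q5-a->q7 q5-b->q8 q5-c->q9 q6-a->q10 q6-b->q11 q6-c->q12 q7-a->q4 q7-b->q5 q7-c->q6 q8-a->q7 q8-b->q8 q8-c->q9 q9-a->q10 q9-b->q11 q9-c->q12 q10-a->q4 q10-b->q5 q10-c->q6 q11-a->q7 q11-b->q8 q11-c->q9 q12-a->q10 q12-b->q11 q12-c->q12

Because acceptance depends on a position counted from the end, the machine has to buffer the most recent 2 symbols. Make each state the string of the last up-to-2 symbols read; on input `x` shift the window left and append `x`. Accept when the buffered window has length 2 and begins with `a`.
13 states suffice.
          a    b    c  
>  q0     q1   q2   q3 
   q1     q4   q5   q6 
   q2     q7   q8   q9 
   q3    q10  q11  q12 
 * q4     q4   q5   q6 
 * q5     q7   q8   q9 
 * q6    q10  q11  q12 
   q7     q4   q5   q6 
   q8     q7   q8   q9 
   q9    q10  q11  q12 
   q10    q4   q5   q6 
   q11    q7   q8   q9 
   q12   q10  q11  q12 
(> = start, * = accepting)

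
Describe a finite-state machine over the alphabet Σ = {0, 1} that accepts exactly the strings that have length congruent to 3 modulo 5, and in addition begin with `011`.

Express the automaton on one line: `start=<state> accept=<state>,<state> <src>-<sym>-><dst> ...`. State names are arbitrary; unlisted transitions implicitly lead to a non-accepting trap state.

start=A accept=E A-0->B A-1->C B-0->C B-1->D C-0->C C-1->C D-0->C D-1->E E-0->F E-1->F F-0->G F-1->G G-0->H G-1->H H-0->I H-1->I I-0->E I-1->E

Run two small machines in parallel and take their product. One (5 states) tracks the input length modulo 5; the other (5 states) tracks whether the input so far still matches the prefix `011`. Each combined state is a pair, one component from each; accept when both components accept. Minimizing collapses redundant product states.
       0  1 
>  A   B  C 
   B   C  D 
   C   C  C 
   D   C  E 
 * E   F  F 
   F   G  G 
   G   H  H 
   H   I  I 
   I   E  E 
(> = start, * = accepting)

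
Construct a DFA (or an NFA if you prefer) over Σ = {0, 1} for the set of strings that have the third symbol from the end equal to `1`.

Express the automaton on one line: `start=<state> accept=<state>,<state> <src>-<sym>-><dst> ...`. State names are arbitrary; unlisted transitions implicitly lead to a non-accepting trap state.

Because acceptance depends on a position counted from the end, the machine has to buffer the most recent 3 symbols. Make each state the string of the last up-to-3 symbols read; on input `x` shift the window left and append `x`. Accept when the buffered window has length 3 and begins with `1`.
A 15-state machine:
          0    1  
>  s0     s1   s2 
   s1     s3   s4 
   s2     s5   s6 
   s3     s7   s8 
   s4     s9  s10 
   s5    s11  s12 
   s6    s13  s14 
   s7     s7   s8 
   s8     s9  s10 
   s9    s11  s12 
   s10   s13  s14 
 * s11    s7   s8 
 * s12    s9  s10 
 * s13   s11  s12 
 * s14   s13  s14 
(> = start, * = accepting)

start=s0 accept=s11,s12,s13,s14 s0-0->s1 s0-1->s2 s1-0->s3 s1-1->s4 s2-0->s5 s2-1->s6 s3-0->s7 s3-1->s8 s4-0->s9 s4-1->s10 s5-0->s11 s5-1->s12 s6-0->s13 s6-1->s14 s7-0->s7 s7-1->s8 s8-0->s9 s8-1->s10 s9-0->s11 s9-1->s12 s10-0->s13 s10-1->s14 s11-0->s7 s11-1->s8 s12-0->s9 s12-1->s10 s13-0->s11 s13-1->s12 s14-0->s13 s14-1->s14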